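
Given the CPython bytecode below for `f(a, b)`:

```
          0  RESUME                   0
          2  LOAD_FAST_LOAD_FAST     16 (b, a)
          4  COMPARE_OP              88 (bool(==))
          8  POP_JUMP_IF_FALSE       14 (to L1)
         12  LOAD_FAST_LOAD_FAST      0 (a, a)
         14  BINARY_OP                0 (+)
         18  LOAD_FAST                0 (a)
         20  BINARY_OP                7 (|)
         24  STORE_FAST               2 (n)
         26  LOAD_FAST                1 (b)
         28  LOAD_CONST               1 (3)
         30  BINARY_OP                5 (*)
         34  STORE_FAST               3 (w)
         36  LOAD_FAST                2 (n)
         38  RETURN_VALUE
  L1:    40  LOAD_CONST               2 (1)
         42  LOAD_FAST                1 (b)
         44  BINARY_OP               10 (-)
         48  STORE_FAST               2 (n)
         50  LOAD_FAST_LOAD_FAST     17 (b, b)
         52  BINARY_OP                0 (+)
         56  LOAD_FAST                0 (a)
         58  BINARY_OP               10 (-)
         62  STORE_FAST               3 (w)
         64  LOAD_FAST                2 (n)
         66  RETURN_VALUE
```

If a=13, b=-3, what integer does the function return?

4

LOAD_FAST_LOAD_FAST b,a → push -3,13. Stack: [-3, 13]
COMPARE_OP bool(==) → -3 vs 13 = False. Stack: [False]
POP_JUMP_IF_FALSE → pop False; jump. Stack: []
LOAD_CONST → push 1. Stack: [1]
LOAD_FAST b → push -3. Stack: [1, -3]
BINARY_OP - → 1 - -3 = 4. Stack: [4]
STORE_FAST n → n=4. Stack: []
LOAD_FAST_LOAD_FAST b,b → push -3,-3. Stack: [-3, -3]
BINARY_OP + → -3 + -3 = -6. Stack: [-6]
LOAD_FAST a → push 13. Stack: [-6, 13]
BINARY_OP - → -6 - 13 = -19. Stack: [-19]
STORE_FAST w → w=-19. Stack: []
LOAD_FAST n → push 4. Stack: [4]
RETURN_VALUE → return 4.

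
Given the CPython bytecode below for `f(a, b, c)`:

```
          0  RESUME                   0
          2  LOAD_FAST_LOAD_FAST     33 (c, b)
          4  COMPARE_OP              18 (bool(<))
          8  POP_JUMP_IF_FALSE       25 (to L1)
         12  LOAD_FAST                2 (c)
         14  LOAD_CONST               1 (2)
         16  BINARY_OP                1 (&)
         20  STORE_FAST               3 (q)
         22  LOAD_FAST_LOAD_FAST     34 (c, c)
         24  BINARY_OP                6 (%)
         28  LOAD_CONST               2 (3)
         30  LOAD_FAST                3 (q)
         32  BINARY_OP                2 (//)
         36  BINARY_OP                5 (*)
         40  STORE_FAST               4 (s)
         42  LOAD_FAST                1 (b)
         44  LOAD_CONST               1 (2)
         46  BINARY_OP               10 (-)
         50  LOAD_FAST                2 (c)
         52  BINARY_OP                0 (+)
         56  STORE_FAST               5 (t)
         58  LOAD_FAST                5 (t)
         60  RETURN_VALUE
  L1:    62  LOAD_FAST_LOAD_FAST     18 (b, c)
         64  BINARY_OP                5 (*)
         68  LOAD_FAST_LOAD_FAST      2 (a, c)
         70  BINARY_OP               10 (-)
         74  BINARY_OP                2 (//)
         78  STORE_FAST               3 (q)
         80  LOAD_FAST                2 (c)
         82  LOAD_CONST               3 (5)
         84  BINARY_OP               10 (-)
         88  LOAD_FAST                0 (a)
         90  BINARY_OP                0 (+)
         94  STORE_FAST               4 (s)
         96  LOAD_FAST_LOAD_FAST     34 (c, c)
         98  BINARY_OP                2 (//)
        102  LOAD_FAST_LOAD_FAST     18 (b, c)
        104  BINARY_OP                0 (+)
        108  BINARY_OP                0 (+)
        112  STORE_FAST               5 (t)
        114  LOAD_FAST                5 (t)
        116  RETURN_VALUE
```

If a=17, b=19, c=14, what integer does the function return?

LOAD_FAST_LOAD_FAST c,b → push 14,19. Stack: [14, 19]
COMPARE_OP bool(<) → 14 vs 19 = True. Stack: [True]
POP_JUMP_IF_FALSE → pop True; no jump. Stack: []
LOAD_FAST c → push 14. Stack: [14]
LOAD_CONST → push 2. Stack: [14, 2]
BINARY_OP & → 14 & 2 = 2. Stack: [2]
STORE_FAST q → q=2. Stack: []
LOAD_FAST_LOAD_FAST c,c → push 14,14. Stack: [14, 14]
BINARY_OP % → 14 % 14 = 0. Stack: [0]
LOAD_CONST → push 3. Stack: [0, 3]
LOAD_FAST q → push 2. Stack: [0, 3, 2]
BINARY_OP // → 3 // 2 = 1. Stack: [0, 1]
BINARY_OP * → 0 * 1 = 0. Stack: [0]
STORE_FAST s → s=0. Stack: []
LOAD_FAST b → push 19. Stack: [19]
LOAD_CONST → push 2. Stack: [19, 2]
BINARY_OP - → 19 - 2 = 17. Stack: [17]
LOAD_FAST c → push 14. Stack: [17, 14]
BINARY_OP + → 17 + 14 = 31. Stack: [31]
STORE_FAST t → t=31. Stack: []
LOAD_FAST t → push 31. Stack: [31]
RETURN_VALUE → return 31.

31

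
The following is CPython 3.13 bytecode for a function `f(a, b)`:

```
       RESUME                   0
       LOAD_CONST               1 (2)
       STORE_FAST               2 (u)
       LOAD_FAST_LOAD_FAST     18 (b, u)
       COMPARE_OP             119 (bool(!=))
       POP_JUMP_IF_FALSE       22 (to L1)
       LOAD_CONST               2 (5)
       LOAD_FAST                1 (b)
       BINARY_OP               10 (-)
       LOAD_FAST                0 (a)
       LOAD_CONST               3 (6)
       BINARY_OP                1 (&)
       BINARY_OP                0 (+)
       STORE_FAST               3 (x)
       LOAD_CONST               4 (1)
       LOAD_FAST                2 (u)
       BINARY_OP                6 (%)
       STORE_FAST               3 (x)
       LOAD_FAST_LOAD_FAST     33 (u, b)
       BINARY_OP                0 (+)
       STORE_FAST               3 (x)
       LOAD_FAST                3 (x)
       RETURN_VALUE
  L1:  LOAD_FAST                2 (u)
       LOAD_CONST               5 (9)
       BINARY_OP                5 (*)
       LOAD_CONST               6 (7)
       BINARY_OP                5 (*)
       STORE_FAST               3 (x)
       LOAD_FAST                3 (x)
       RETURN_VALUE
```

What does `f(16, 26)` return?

LOAD_CONST → push 2. Stack: [2]
STORE_FAST u → u=2. Stack: []
LOAD_FAST_LOAD_FAST b,u → push 26,2. Stack: [26, 2]
COMPARE_OP bool(!=) → 26 vs 2 = True. Stack: [True]
POP_JUMP_IF_FALSE → pop True; no jump. Stack: []
LOAD_CONST → push 5. Stack: [5]
LOAD_FAST b → push 26. Stack: [5, 26]
BINARY_OP - → 5 - 26 = -21. Stack: [-21]
LOAD_FAST a → push 16. Stack: [-21, 16]
LOAD_CONST → push 6. Stack: [-21, 16, 6]
BINARY_OP & → 16 & 6 = 0. Stack: [-21, 0]
BINARY_OP + → -21 + 0 = -21. Stack: [-21]
STORE_FAST x → x=-21. Stack: []
LOAD_CONST → push 1. Stack: [1]
LOAD_FAST u → push 2. Stack: [1, 2]
BINARY_OP % → 1 % 2 = 1. Stack: [1]
STORE_FAST x → x=1. Stack: []
LOAD_FAST_LOAD_FAST u,b → push 2,26. Stack: [2, 26]
BINARY_OP + → 2 + 26 = 28. Stack: [28]
STORE_FAST x → x=28. Stack: []
LOAD_FAST x → push 28. Stack: [28]
RETURN_VALUE → return 28.

28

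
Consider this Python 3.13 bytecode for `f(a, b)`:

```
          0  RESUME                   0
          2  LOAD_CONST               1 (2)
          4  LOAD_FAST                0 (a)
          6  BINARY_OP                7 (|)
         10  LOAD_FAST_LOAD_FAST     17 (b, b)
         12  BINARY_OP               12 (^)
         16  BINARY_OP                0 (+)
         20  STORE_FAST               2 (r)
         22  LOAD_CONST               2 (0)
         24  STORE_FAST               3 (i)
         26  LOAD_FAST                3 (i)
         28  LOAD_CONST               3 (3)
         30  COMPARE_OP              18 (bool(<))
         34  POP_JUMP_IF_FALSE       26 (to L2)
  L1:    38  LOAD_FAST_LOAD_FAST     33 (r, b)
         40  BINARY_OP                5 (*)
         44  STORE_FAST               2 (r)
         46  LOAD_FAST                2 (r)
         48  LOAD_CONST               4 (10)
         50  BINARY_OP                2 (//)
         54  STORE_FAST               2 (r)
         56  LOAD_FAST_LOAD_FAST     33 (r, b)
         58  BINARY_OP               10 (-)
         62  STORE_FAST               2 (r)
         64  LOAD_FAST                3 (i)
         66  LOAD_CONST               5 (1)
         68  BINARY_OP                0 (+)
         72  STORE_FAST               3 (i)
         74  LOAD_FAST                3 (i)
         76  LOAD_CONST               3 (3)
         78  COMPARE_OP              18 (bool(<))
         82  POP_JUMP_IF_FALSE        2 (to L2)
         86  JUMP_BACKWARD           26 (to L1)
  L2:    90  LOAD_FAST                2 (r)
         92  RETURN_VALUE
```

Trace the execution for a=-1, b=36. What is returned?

-684

LOAD_CONST → push 2
LOAD_FAST a → push -1
BINARY_OP | → 2 | -1 = -1
LOAD_FAST_LOAD_FAST b,b → push 36,36
BINARY_OP ^ → 36 ^ 36 = 0
BINARY_OP + → -1 + 0 = -1
STORE_FAST r → r=-1
LOAD_CONST → push 0
STORE_FAST i → i=0
LOAD_FAST i → push 0
LOAD_CONST → push 3
COMPARE_OP bool(<) → 0 vs 3 = True
POP_JUMP_IF_FALSE → pop True; no jump
LOAD_FAST_LOAD_FAST r,b → push -1,36
BINARY_OP * → -1 * 36 = -36
STORE_FAST r → r=-36
LOAD_FAST r → push -36
LOAD_CONST → push 10
BINARY_OP // → -36 // 10 = -4
STORE_FAST r → r=-4
LOAD_FAST_LOAD_FAST r,b → push -4,36
BINARY_OP - → -4 - 36 = -40
STORE_FAST r → r=-40
LOAD_FAST i → push 0
LOAD_CONST → push 1
BINARY_OP + → 0 + 1 = 1
STORE_FAST i → i=1
LOAD_FAST i → push 1
LOAD_CONST → push 3
COMPARE_OP bool(<) → 1 vs 3 = True
POP_JUMP_IF_FALSE → pop True; no jump
LOAD_FAST_LOAD_FAST r,b → push -40,36
BINARY_OP * → -40 * 36 = -1440
STORE_FAST r → r=-1440
LOAD_FAST r → push -1440
LOAD_CONST → push 10
BINARY_OP // → -1440 // 10 = -144
STORE_FAST r → r=-144
LOAD_FAST_LOAD_FAST r,b → push -144,36
BINARY_OP - → -144 - 36 = -180
STORE_FAST r → r=-180
LOAD_FAST i → push 1
LOAD_CONST → push 1
BINARY_OP + → 1 + 1 = 2
STORE_FAST i → i=2
LOAD_FAST i → push 2
LOAD_CONST → push 3
COMPARE_OP bool(<) → 2 vs 3 = True
POP_JUMP_IF_FALSE → pop True; no jump
LOAD_FAST_LOAD_FAST r,b → push -180,36
BINARY_OP * → -180 * 36 = -6480
STORE_FAST r → r=-6480
LOAD_FAST r → push -6480
LOAD_CONST → push 10
BINARY_OP // → -6480 // 10 = -648
STORE_FAST r → r=-648
LOAD_FAST_LOAD_FAST r,b → push -648,36
BINARY_OP - → -648 - 36 = -684
STORE_FAST r → r=-684
LOAD_FAST i → push 2
LOAD_CONST → push 1
BINARY_OP + → 2 + 1 = 3
STORE_FAST i → i=3
LOAD_FAST i → push 3
LOAD_CONST → push 3
COMPARE_OP bool(<) → 3 vs 3 = False
POP_JUMP_IF_FALSE → pop False; jump
LOAD_FAST r → push -684
RETURN_VALUE → return -684.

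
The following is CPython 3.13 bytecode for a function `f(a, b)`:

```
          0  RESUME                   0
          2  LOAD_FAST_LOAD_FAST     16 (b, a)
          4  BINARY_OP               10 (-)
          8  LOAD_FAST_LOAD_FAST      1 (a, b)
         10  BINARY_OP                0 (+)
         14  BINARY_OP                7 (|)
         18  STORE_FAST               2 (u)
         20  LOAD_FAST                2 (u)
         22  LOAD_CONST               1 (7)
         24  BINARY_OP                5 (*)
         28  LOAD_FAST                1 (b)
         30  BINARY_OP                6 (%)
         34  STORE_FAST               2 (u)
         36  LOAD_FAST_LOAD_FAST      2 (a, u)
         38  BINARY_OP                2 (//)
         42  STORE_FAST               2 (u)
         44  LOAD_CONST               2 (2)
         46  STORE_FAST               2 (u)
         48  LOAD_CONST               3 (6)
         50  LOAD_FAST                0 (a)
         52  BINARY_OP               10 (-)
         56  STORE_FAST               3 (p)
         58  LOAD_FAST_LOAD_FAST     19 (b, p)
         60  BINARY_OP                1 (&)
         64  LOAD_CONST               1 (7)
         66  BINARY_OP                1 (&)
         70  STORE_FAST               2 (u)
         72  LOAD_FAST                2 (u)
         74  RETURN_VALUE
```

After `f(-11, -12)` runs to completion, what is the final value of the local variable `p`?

LOAD_FAST_LOAD_FAST b,a → push -12,-11. Stack: [-12, -11]
BINARY_OP - → -12 - -11 = -1. Stack: [-1]
LOAD_FAST_LOAD_FAST a,b → push -11,-12. Stack: [-1, -11, -12]
BINARY_OP + → -11 + -12 = -23. Stack: [-1, -23]
BINARY_OP | → -1 | -23 = -1. Stack: [-1]
STORE_FAST u → u=-1. Stack: []
LOAD_FAST u → push -1. Stack: [-1]
LOAD_CONST → push 7. Stack: [-1, 7]
BINARY_OP * → -1 * 7 = -7. Stack: [-7]
LOAD_FAST b → push -12. Stack: [-7, -12]
BINARY_OP % → -7 % -12 = -7. Stack: [-7]
STORE_FAST u → u=-7. Stack: []
LOAD_FAST_LOAD_FAST a,u → push -11,-7. Stack: [-11, -7]
BINARY_OP // → -11 // -7 = 1. Stack: [1]
STORE_FAST u → u=1. Stack: []
LOAD_CONST → push 2. Stack: [2]
STORE_FAST u → u=2. Stack: []
LOAD_CONST → push 6. Stack: [6]
LOAD_FAST a → push -11. Stack: [6, -11]
BINARY_OP - → 6 - -11 = 17. Stack: [17]
STORE_FAST p → p=17. Stack: []
LOAD_FAST_LOAD_FAST b,p → push -12,17. Stack: [-12, 17]
BINARY_OP & → -12 & 17 = 16. Stack: [16]
LOAD_CONST → push 7. Stack: [16, 7]
BINARY_OP & → 16 & 7 = 0. Stack: [0]
STORE_FAST u → u=0. Stack: []
LOAD_FAST u → push 0. Stack: [0]
RETURN_VALUE → return 0.

17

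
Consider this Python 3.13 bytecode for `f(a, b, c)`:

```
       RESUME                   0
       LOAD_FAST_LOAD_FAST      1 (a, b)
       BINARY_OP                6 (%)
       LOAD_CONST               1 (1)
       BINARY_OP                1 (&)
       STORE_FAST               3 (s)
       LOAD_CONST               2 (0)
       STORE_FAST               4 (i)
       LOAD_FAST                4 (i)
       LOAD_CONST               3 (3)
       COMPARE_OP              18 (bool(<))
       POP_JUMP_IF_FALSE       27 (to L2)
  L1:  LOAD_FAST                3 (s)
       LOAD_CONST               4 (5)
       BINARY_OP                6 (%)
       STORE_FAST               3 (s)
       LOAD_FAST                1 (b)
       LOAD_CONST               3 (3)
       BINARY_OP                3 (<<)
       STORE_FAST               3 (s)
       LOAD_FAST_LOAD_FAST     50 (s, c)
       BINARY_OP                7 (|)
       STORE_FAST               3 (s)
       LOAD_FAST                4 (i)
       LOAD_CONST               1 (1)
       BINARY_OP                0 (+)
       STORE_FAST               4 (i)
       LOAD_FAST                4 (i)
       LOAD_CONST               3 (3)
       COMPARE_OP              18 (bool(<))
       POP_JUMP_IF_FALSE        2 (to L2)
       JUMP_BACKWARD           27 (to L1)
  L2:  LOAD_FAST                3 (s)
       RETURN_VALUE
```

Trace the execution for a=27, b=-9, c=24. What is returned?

-72

LOAD_FAST_LOAD_FAST a,b → push 27,-9
BINARY_OP % → 27 % -9 = 0
LOAD_CONST → push 1
BINARY_OP & → 0 & 1 = 0
STORE_FAST s → s=0
LOAD_CONST → push 0
STORE_FAST i → i=0
LOAD_FAST i → push 0
LOAD_CONST → push 3
COMPARE_OP bool(<) → 0 vs 3 = True
POP_JUMP_IF_FALSE → pop True; no jump
LOAD_FAST s → push 0
LOAD_CONST → push 5
BINARY_OP % → 0 % 5 = 0
STORE_FAST s → s=0
LOAD_FAST b → push -9
LOAD_CONST → push 3
BINARY_OP << → -9 << 3 = -72
STORE_FAST s → s=-72
LOAD_FAST_LOAD_FAST s,c → push -72,24
BINARY_OP | → -72 | 24 = -72
STORE_FAST s → s=-72
LOAD_FAST i → push 0
LOAD_CONST → push 1
BINARY_OP + → 0 + 1 = 1
STORE_FAST i → i=1
LOAD_FAST i → push 1
LOAD_CONST → push 3
COMPARE_OP bool(<) → 1 vs 3 = True
POP_JUMP_IF_FALSE → pop True; no jump
LOAD_FAST s → push -72
LOAD_CONST → push 5
BINARY_OP % → -72 % 5 = 3
STORE_FAST s → s=3
LOAD_FAST b → push -9
LOAD_CONST → push 3
BINARY_OP << → -9 << 3 = -72
STORE_FAST s → s=-72
LOAD_FAST_LOAD_FAST s,c → push -72,24
BINARY_OP | → -72 | 24 = -72
STORE_FAST s → s=-72
LOAD_FAST i → push 1
LOAD_CONST → push 1
BINARY_OP + → 1 + 1 = 2
STORE_FAST i → i=2
LOAD_FAST i → push 2
LOAD_CONST → push 3
COMPARE_OP bool(<) → 2 vs 3 = True
POP_JUMP_IF_FALSE → pop True; no jump
LOAD_FAST s → push -72
LOAD_CONST → push 5
BINARY_OP % → -72 % 5 = 3
STORE_FAST s → s=3
LOAD_FAST b → push -9
LOAD_CONST → push 3
BINARY_OP << → -9 << 3 = -72
STORE_FAST s → s=-72
LOAD_FAST_LOAD_FAST s,c → push -72,24
BINARY_OP | → -72 | 24 = -72
STORE_FAST s → s=-72
LOAD_FAST i → push 2
LOAD_CONST → push 1
BINARY_OP + → 2 + 1 = 3
STORE_FAST i → i=3
LOAD_FAST i → push 3
LOAD_CONST → push 3
COMPARE_OP bool(<) → 3 vs 3 = False
POP_JUMP_IF_FALSE → pop False; jump
LOAD_FAST s → push -72
RETURN_VALUE → return -72.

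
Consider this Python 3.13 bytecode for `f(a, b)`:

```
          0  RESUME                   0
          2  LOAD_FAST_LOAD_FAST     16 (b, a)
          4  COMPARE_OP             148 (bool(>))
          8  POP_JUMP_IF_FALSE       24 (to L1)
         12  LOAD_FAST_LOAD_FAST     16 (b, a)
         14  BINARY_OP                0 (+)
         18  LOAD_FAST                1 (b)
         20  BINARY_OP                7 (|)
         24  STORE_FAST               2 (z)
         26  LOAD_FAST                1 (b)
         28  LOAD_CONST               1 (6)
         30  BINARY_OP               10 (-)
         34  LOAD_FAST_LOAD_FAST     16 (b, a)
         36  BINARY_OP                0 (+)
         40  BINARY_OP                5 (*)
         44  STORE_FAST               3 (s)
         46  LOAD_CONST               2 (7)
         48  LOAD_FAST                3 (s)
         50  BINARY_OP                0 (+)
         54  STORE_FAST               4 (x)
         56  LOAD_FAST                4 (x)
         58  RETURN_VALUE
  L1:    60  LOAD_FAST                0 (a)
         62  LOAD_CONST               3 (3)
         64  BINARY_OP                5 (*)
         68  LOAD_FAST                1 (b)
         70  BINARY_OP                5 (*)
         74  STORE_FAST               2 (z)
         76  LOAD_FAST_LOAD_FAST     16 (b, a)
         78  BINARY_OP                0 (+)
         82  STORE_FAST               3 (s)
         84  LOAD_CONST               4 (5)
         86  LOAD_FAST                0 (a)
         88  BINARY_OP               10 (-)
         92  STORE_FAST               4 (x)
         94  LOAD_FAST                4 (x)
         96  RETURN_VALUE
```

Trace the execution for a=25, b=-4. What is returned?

-20

LOAD_FAST_LOAD_FAST b,a → push -4,25. Stack: [-4, 25]
COMPARE_OP bool(>) → -4 vs 25 = False. Stack: [False]
POP_JUMP_IF_FALSE → pop False; jump. Stack: []
LOAD_FAST a → push 25. Stack: [25]
LOAD_CONST → push 3. Stack: [25, 3]
BINARY_OP * → 25 * 3 = 75. Stack: [75]
LOAD_FAST b → push -4. Stack: [75, -4]
BINARY_OP * → 75 * -4 = -300. Stack: [-300]
STORE_FAST z → z=-300. Stack: []
LOAD_FAST_LOAD_FAST b,a → push -4,25. Stack: [-4, 25]
BINARY_OP + → -4 + 25 = 21. Stack: [21]
STORE_FAST s → s=21. Stack: []
LOAD_CONST → push 5. Stack: [5]
LOAD_FAST a → push 25. Stack: [5, 25]
BINARY_OP - → 5 - 25 = -20. Stack: [-20]
STORE_FAST x → x=-20. Stack: []
LOAD_FAST x → push -20. Stack: [-20]
RETURN_VALUE → return -20.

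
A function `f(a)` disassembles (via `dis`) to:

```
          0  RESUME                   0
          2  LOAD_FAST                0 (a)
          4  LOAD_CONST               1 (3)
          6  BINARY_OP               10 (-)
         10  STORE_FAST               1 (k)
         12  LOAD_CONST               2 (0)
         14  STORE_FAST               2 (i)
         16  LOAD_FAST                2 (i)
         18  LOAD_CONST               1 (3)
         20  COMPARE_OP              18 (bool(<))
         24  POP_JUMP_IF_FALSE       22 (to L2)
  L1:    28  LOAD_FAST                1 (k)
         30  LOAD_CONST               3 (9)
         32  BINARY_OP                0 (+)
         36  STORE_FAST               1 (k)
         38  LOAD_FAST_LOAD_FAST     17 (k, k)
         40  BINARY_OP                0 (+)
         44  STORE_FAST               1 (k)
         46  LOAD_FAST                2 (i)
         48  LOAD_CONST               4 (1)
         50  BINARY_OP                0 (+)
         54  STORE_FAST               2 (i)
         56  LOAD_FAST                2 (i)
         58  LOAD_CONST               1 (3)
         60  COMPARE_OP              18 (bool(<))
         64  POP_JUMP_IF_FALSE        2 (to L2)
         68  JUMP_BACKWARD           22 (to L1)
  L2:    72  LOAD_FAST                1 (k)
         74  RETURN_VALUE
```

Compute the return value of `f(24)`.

294

LOAD_FAST a → push 24. Stack: [24]
LOAD_CONST → push 3. Stack: [24, 3]
BINARY_OP - → 24 - 3 = 21. Stack: [21]
STORE_FAST k → k=21. Stack: []
LOAD_CONST → push 0. Stack: [0]
STORE_FAST i → i=0. Stack: []
LOAD_FAST i → push 0. Stack: [0]
LOAD_CONST → push 3. Stack: [0, 3]
COMPARE_OP bool(<) → 0 vs 3 = True. Stack: [True]
POP_JUMP_IF_FALSE → pop True; no jump. Stack: []
LOAD_FAST k → push 21. Stack: [21]
LOAD_CONST → push 9. Stack: [21, 9]
BINARY_OP + → 21 + 9 = 30. Stack: [30]
STORE_FAST k → k=30. Stack: []
LOAD_FAST_LOAD_FAST k,k → push 30,30. Stack: [30, 30]
BINARY_OP + → 30 + 30 = 60. Stack: [60]
STORE_FAST k → k=60. Stack: []
LOAD_FAST i → push 0. Stack: [0]
LOAD_CONST → push 1. Stack: [0, 1]
BINARY_OP + → 0 + 1 = 1. Stack: [1]
STORE_FAST i → i=1. Stack: []
LOAD_FAST i → push 1. Stack: [1]
LOAD_CONST → push 3. Stack: [1, 3]
COMPARE_OP bool(<) → 1 vs 3 = True. Stack: [True]
POP_JUMP_IF_FALSE → pop True; no jump. Stack: []
LOAD_FAST k → push 60. Stack: [60]
LOAD_CONST → push 9. Stack: [60, 9]
BINARY_OP + → 60 + 9 = 69. Stack: [69]
STORE_FAST k → k=69. Stack: []
LOAD_FAST_LOAD_FAST k,k → push 69,69. Stack: [69, 69]
BINARY_OP + → 69 + 69 = 138. Stack: [138]
STORE_FAST k → k=138. Stack: []
LOAD_FAST i → push 1. Stack: [1]
LOAD_CONST → push 1. Stack: [1, 1]
BINARY_OP + → 1 + 1 = 2. Stack: [2]
STORE_FAST i → i=2. Stack: []
LOAD_FAST i → push 2. Stack: [2]
LOAD_CONST → push 3. Stack: [2, 3]
COMPARE_OP bool(<) → 2 vs 3 = True. Stack: [True]
POP_JUMP_IF_FALSE → pop True; no jump. Stack: []
LOAD_FAST k → push 138. Stack: [138]
LOAD_CONST → push 9. Stack: [138, 9]
BINARY_OP + → 138 + 9 = 147. Stack: [147]
STORE_FAST k → k=147. Stack: []
LOAD_FAST_LOAD_FAST k,k → push 147,147. Stack: [147, 147]
BINARY_OP + → 147 + 147 = 294. Stack: [294]
STORE_FAST k → k=294. Stack: []
LOAD_FAST i → push 2. Stack: [2]
LOAD_CONST → push 1. Stack: [2, 1]
BINARY_OP + → 2 + 1 = 3. Stack: [3]
STORE_FAST i → i=3. Stack: []
LOAD_FAST i → push 3. Stack: [3]
LOAD_CONST → push 3. Stack: [3, 3]
COMPARE_OP bool(<) → 3 vs 3 = False. Stack: [False]
POP_JUMP_IF_FALSE → pop False; jump. Stack: []
LOAD_FAST k → push 294. Stack: [294]
RETURN_VALUE → return 294.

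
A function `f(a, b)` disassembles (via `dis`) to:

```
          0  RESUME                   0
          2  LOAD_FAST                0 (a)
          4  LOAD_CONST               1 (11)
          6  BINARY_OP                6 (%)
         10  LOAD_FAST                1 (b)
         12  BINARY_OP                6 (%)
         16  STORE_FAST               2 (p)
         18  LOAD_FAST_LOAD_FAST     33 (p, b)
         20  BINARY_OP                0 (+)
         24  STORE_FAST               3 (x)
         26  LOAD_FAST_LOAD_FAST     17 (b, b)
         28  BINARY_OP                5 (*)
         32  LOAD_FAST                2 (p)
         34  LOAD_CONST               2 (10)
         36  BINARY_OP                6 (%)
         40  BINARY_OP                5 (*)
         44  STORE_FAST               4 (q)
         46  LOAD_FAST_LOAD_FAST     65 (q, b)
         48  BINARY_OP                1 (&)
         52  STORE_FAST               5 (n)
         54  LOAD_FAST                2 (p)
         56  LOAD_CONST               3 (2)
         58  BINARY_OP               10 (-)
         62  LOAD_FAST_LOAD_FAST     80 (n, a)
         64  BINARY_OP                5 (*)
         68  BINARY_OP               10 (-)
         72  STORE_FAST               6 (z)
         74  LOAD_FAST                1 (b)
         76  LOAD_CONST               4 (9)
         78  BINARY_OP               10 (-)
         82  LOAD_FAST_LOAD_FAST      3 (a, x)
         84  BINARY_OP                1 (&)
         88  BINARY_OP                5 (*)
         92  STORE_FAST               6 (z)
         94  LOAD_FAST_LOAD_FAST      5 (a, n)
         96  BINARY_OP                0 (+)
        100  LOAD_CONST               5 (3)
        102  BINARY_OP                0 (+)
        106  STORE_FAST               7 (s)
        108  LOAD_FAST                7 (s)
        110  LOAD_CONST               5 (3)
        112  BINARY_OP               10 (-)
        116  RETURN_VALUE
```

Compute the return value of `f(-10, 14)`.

LOAD_FAST a → push -10. Stack: [-10]
LOAD_CONST → push 11. Stack: [-10, 11]
BINARY_OP % → -10 % 11 = 1. Stack: [1]
LOAD_FAST b → push 14. Stack: [1, 14]
BINARY_OP % → 1 % 14 = 1. Stack: [1]
STORE_FAST p → p=1. Stack: []
LOAD_FAST_LOAD_FAST p,b → push 1,14. Stack: [1, 14]
BINARY_OP + → 1 + 14 = 15. Stack: [15]
STORE_FAST x → x=15. Stack: []
LOAD_FAST_LOAD_FAST b,b → push 14,14. Stack: [14, 14]
BINARY_OP * → 14 * 14 = 196. Stack: [196]
LOAD_FAST p → push 1. Stack: [196, 1]
LOAD_CONST → push 10. Stack: [196, 1, 10]
BINARY_OP % → 1 % 10 = 1. Stack: [196, 1]
BINARY_OP * → 196 * 1 = 196. Stack: [196]
STORE_FAST q → q=196. Stack: []
LOAD_FAST_LOAD_FAST q,b → push 196,14. Stack: [196, 14]
BINARY_OP & → 196 & 14 = 4. Stack: [4]
STORE_FAST n → n=4. Stack: []
LOAD_FAST p → push 1. Stack: [1]
LOAD_CONST → push 2. Stack: [1, 2]
BINARY_OP - → 1 - 2 = -1. Stack: [-1]
LOAD_FAST_LOAD_FAST n,a → push 4,-10. Stack: [-1, 4, -10]
BINARY_OP * → 4 * -10 = -40. Stack: [-1, -40]
BINARY_OP - → -1 - -40 = 39. Stack: [39]
STORE_FAST z → z=39. Stack: []
LOAD_FAST b → push 14. Stack: [14]
LOAD_CONST → push 9. Stack: [14, 9]
BINARY_OP - → 14 - 9 = 5. Stack: [5]
LOAD_FAST_LOAD_FAST a,x → push -10,15. Stack: [5, -10, 15]
BINARY_OP & → -10 & 15 = 6. Stack: [5, 6]
BINARY_OP * → 5 * 6 = 30. Stack: [30]
STORE_FAST z → z=30. Stack: []
LOAD_FAST_LOAD_FAST a,n → push -10,4. Stack: [-10, 4]
BINARY_OP + → -10 + 4 = -6. Stack: [-6]
LOAD_CONST → push 3. Stack: [-6, 3]
BINARY_OP + → -6 + 3 = -3. Stack: [-3]
STORE_FAST s → s=-3. Stack: []
LOAD_FAST s → push -3. Stack: [-3]
LOAD_CONST → push 3. Stack: [-3, 3]
BINARY_OP - → -3 - 3 = -6. Stack: [-6]
RETURN_VALUE → return -6.

-6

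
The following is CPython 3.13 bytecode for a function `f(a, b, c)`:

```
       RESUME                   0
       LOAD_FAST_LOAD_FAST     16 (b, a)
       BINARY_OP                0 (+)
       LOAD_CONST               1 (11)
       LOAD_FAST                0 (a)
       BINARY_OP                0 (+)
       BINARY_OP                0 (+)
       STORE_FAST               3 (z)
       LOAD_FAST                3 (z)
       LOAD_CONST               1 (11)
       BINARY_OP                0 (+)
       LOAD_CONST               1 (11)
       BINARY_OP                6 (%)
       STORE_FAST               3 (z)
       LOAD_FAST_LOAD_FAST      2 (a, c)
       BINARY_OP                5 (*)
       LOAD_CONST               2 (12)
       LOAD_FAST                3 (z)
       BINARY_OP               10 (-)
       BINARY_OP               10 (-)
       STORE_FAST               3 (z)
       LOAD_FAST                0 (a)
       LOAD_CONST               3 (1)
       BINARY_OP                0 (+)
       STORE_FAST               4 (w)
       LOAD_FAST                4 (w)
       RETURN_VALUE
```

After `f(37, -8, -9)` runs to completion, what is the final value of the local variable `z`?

LOAD_FAST_LOAD_FAST b,a → push -8,37. Stack: [-8, 37]
BINARY_OP + → -8 + 37 = 29. Stack: [29]
LOAD_CONST → push 11. Stack: [29, 11]
LOAD_FAST a → push 37. Stack: [29, 11, 37]
BINARY_OP + → 11 + 37 = 48. Stack: [29, 48]
BINARY_OP + → 29 + 48 = 77. Stack: [77]
STORE_FAST z → z=77. Stack: []
LOAD_FAST z → push 77. Stack: [77]
LOAD_CONST → push 11. Stack: [77, 11]
BINARY_OP + → 77 + 11 = 88. Stack: [88]
LOAD_CONST → push 11. Stack: [88, 11]
BINARY_OP % → 88 % 11 = 0. Stack: [0]
STORE_FAST z → z=0. Stack: []
LOAD_FAST_LOAD_FAST a,c → push 37,-9. Stack: [37, -9]
BINARY_OP * → 37 * -9 = -333. Stack: [-333]
LOAD_CONST → push 12. Stack: [-333, 12]
LOAD_FAST z → push 0. Stack: [-333, 12, 0]
BINARY_OP - → 12 - 0 = 12. Stack: [-333, 12]
BINARY_OP - → -333 - 12 = -345. Stack: [-345]
STORE_FAST z → z=-345. Stack: []
LOAD_FAST a → push 37. Stack: [37]
LOAD_CONST → push 1. Stack: [37, 1]
BINARY_OP + → 37 + 1 = 38. Stack: [38]
STORE_FAST w → w=38. Stack: []
LOAD_FAST w → push 38. Stack: [38]
RETURN_VALUE → return 38.

-345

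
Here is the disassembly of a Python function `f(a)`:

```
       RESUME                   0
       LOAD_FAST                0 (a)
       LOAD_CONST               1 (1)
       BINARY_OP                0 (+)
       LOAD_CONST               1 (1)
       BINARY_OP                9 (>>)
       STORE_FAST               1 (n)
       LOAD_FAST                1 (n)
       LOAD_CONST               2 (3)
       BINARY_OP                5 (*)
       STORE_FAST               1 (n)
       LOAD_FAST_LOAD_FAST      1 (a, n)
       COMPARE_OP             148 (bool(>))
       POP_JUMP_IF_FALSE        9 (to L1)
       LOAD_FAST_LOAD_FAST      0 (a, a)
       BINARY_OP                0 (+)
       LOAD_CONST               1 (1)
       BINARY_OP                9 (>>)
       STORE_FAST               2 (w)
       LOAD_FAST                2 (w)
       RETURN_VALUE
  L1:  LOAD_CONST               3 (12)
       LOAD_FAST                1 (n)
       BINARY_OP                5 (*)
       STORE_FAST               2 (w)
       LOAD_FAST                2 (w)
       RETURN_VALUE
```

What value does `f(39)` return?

720

LOAD_FAST a → push 39. Stack: [39]
LOAD_CONST → push 1. Stack: [39, 1]
BINARY_OP + → 39 + 1 = 40. Stack: [40]
LOAD_CONST → push 1. Stack: [40, 1]
BINARY_OP >> → 40 >> 1 = 20. Stack: [20]
STORE_FAST n → n=20. Stack: []
LOAD_FAST n → push 20. Stack: [20]
LOAD_CONST → push 3. Stack: [20, 3]
BINARY_OP * → 20 * 3 = 60. Stack: [60]
STORE_FAST n → n=60. Stack: []
LOAD_FAST_LOAD_FAST a,n → push 39,60. Stack: [39, 60]
COMPARE_OP bool(>) → 39 vs 60 = False. Stack: [False]
POP_JUMP_IF_FALSE → pop False; jump. Stack: []
LOAD_CONST → push 12. Stack: [12]
LOAD_FAST n → push 60. Stack: [12, 60]
BINARY_OP * → 12 * 60 = 720. Stack: [720]
STORE_FAST w → w=720. Stack: []
LOAD_FAST w → push 720. Stack: [720]
RETURN_VALUE → return 720.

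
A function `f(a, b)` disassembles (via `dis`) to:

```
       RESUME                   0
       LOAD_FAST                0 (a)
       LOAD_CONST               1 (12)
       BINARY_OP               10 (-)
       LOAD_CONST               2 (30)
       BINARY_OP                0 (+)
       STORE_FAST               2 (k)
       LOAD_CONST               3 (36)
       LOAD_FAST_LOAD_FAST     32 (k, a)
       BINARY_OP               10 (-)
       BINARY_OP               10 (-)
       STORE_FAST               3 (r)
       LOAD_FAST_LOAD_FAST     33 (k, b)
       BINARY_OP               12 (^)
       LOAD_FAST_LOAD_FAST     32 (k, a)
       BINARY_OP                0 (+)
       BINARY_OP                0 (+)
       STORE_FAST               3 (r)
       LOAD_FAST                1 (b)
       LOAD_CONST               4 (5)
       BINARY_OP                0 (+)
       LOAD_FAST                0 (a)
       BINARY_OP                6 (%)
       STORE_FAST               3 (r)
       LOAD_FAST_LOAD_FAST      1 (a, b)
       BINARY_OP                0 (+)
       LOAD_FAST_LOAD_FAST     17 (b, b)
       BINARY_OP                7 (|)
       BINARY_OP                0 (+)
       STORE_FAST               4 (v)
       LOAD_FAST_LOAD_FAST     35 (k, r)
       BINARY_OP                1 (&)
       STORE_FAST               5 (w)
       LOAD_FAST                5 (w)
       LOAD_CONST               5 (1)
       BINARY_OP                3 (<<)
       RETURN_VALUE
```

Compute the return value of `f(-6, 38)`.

LOAD_FAST a → push -6. Stack: [-6]
LOAD_CONST → push 12. Stack: [-6, 12]
BINARY_OP - → -6 - 12 = -18. Stack: [-18]
LOAD_CONST → push 30. Stack: [-18, 30]
BINARY_OP + → -18 + 30 = 12. Stack: [12]
STORE_FAST k → k=12. Stack: []
LOAD_CONST → push 36. Stack: [36]
LOAD_FAST_LOAD_FAST k,a → push 12,-6. Stack: [36, 12, -6]
BINARY_OP - → 12 - -6 = 18. Stack: [36, 18]
BINARY_OP - → 36 - 18 = 18. Stack: [18]
STORE_FAST r → r=18. Stack: []
LOAD_FAST_LOAD_FAST k,b → push 12,38. Stack: [12, 38]
BINARY_OP ^ → 12 ^ 38 = 42. Stack: [42]
LOAD_FAST_LOAD_FAST k,a → push 12,-6. Stack: [42, 12, -6]
BINARY_OP + → 12 + -6 = 6. Stack: [42, 6]
BINARY_OP + → 42 + 6 = 48. Stack: [48]
STORE_FAST r → r=48. Stack: []
LOAD_FAST b → push 38. Stack: [38]
LOAD_CONST → push 5. Stack: [38, 5]
BINARY_OP + → 38 + 5 = 43. Stack: [43]
LOAD_FAST a → push -6. Stack: [43, -6]
BINARY_OP % → 43 % -6 = -5. Stack: [-5]
STORE_FAST r → r=-5. Stack: []
LOAD_FAST_LOAD_FAST a,b → push -6,38. Stack: [-6, 38]
BINARY_OP + → -6 + 38 = 32. Stack: [32]
LOAD_FAST_LOAD_FAST b,b → push 38,38. Stack: [32, 38, 38]
BINARY_OP | → 38 | 38 = 38. Stack: [32, 38]
BINARY_OP + → 32 + 38 = 70. Stack: [70]
STORE_FAST v → v=70. Stack: []
LOAD_FAST_LOAD_FAST k,r → push 12,-5. Stack: [12, -5]
BINARY_OP & → 12 & -5 = 8. Stack: [8]
STORE_FAST w → w=8. Stack: []
LOAD_FAST w → push 8. Stack: [8]
LOAD_CONST → push 1. Stack: [8, 1]
BINARY_OP << → 8 << 1 = 16. Stack: [16]
RETURN_VALUE → return 16.

16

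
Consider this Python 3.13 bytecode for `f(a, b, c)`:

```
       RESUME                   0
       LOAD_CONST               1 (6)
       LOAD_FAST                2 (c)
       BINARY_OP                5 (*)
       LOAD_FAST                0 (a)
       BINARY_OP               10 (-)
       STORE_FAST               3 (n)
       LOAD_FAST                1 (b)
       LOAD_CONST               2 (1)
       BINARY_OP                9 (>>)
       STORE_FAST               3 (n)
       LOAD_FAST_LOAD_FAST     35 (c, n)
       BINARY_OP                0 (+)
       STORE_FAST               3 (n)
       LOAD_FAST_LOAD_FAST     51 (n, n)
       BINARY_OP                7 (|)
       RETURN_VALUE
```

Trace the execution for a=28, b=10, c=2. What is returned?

LOAD_CONST → push 6. Stack: [6]
LOAD_FAST c → push 2. Stack: [6, 2]
BINARY_OP * → 6 * 2 = 12. Stack: [12]
LOAD_FAST a → push 28. Stack: [12, 28]
BINARY_OP - → 12 - 28 = -16. Stack: [-16]
STORE_FAST n → n=-16. Stack: []
LOAD_FAST b → push 10. Stack: [10]
LOAD_CONST → push 1. Stack: [10, 1]
BINARY_OP >> → 10 >> 1 = 5. Stack: [5]
STORE_FAST n → n=5. Stack: []
LOAD_FAST_LOAD_FAST c,n → push 2,5. Stack: [2, 5]
BINARY_OP + → 2 + 5 = 7. Stack: [7]
STORE_FAST n → n=7. Stack: []
LOAD_FAST_LOAD_FAST n,n → push 7,7. Stack: [7, 7]
BINARY_OP | → 7 | 7 = 7. Stack: [7]
RETURN_VALUE → return 7.

7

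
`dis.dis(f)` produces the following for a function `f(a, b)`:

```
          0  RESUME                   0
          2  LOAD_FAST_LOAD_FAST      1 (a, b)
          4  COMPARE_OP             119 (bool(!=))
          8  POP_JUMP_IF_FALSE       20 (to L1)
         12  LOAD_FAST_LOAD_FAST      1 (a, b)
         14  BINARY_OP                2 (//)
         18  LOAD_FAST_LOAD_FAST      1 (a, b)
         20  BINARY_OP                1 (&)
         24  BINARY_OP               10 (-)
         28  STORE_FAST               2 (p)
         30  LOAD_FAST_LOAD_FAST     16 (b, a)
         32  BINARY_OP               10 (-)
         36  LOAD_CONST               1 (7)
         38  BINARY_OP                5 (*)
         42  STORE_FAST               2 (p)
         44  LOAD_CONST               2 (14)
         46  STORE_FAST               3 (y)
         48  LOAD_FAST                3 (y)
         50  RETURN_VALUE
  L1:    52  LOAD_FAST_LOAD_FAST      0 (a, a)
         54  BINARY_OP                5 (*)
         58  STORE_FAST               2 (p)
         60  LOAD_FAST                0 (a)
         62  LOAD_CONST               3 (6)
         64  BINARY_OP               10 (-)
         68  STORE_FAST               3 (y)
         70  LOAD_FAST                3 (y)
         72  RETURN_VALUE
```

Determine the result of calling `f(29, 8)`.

LOAD_FAST_LOAD_FAST a,b → push 29,8. Stack: [29, 8]
COMPARE_OP bool(!=) → 29 vs 8 = True. Stack: [True]
POP_JUMP_IF_FALSE → pop True; no jump. Stack: []
LOAD_FAST_LOAD_FAST a,b → push 29,8. Stack: [29, 8]
BINARY_OP // → 29 // 8 = 3. Stack: [3]
LOAD_FAST_LOAD_FAST a,b → push 29,8. Stack: [3, 29, 8]
BINARY_OP & → 29 & 8 = 8. Stack: [3, 8]
BINARY_OP - → 3 - 8 = -5. Stack: [-5]
STORE_FAST p → p=-5. Stack: []
LOAD_FAST_LOAD_FAST b,a → push 8,29. Stack: [8, 29]
BINARY_OP - → 8 - 29 = -21. Stack: [-21]
LOAD_CONST → push 7. Stack: [-21, 7]
BINARY_OP * → -21 * 7 = -147. Stack: [-147]
STORE_FAST p → p=-147. Stack: []
LOAD_CONST → push 14. Stack: [14]
STORE_FAST y → y=14. Stack: []
LOAD_FAST y → push 14. Stack: [14]
RETURN_VALUE → return 14.

14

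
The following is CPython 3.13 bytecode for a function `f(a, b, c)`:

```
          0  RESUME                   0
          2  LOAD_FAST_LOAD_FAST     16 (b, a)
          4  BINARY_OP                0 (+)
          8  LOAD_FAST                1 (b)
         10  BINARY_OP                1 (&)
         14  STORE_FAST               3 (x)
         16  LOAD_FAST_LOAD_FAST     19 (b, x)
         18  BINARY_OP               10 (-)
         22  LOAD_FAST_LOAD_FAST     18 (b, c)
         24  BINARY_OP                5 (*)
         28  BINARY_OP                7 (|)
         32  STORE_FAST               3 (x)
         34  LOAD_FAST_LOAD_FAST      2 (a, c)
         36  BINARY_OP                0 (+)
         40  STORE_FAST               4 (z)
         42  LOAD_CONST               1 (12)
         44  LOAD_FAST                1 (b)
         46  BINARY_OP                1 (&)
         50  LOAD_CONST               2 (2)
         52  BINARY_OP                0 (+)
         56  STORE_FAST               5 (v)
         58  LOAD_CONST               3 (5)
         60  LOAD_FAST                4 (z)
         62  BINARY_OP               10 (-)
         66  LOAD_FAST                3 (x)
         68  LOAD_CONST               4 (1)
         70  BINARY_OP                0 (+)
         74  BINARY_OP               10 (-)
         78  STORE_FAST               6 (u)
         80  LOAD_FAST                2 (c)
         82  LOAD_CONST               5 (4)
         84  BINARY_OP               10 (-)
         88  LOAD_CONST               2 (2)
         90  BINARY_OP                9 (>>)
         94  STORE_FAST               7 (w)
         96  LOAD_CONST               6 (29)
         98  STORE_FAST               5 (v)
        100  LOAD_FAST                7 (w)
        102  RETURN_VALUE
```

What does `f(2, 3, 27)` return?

LOAD_FAST_LOAD_FAST b,a → push 3,2. Stack: [3, 2]
BINARY_OP + → 3 + 2 = 5. Stack: [5]
LOAD_FAST b → push 3. Stack: [5, 3]
BINARY_OP & → 5 & 3 = 1. Stack: [1]
STORE_FAST x → x=1. Stack: []
LOAD_FAST_LOAD_FAST b,x → push 3,1. Stack: [3, 1]
BINARY_OP - → 3 - 1 = 2. Stack: [2]
LOAD_FAST_LOAD_FAST b,c → push 3,27. Stack: [2, 3, 27]
BINARY_OP * → 3 * 27 = 81. Stack: [2, 81]
BINARY_OP | → 2 | 81 = 83. Stack: [83]
STORE_FAST x → x=83. Stack: []
LOAD_FAST_LOAD_FAST a,c → push 2,27. Stack: [2, 27]
BINARY_OP + → 2 + 27 = 29. Stack: [29]
STORE_FAST z → z=29. Stack: []
LOAD_CONST → push 12. Stack: [12]
LOAD_FAST b → push 3. Stack: [12, 3]
BINARY_OP & → 12 & 3 = 0. Stack: [0]
LOAD_CONST → push 2. Stack: [0, 2]
BINARY_OP + → 0 + 2 = 2. Stack: [2]
STORE_FAST v → v=2. Stack: []
LOAD_CONST → push 5. Stack: [5]
LOAD_FAST z → push 29. Stack: [5, 29]
BINARY_OP - → 5 - 29 = -24. Stack: [-24]
LOAD_FAST x → push 83. Stack: [-24, 83]
LOAD_CONST → push 1. Stack: [-24, 83, 1]
BINARY_OP + → 83 + 1 = 84. Stack: [-24, 84]
BINARY_OP - → -24 - 84 = -108. Stack: [-108]
STORE_FAST u → u=-108. Stack: []
LOAD_FAST c → push 27. Stack: [27]
LOAD_CONST → push 4. Stack: [27, 4]
BINARY_OP - → 27 - 4 = 23. Stack: [23]
LOAD_CONST → push 2. Stack: [23, 2]
BINARY_OP >> → 23 >> 2 = 5. Stack: [5]
STORE_FAST w → w=5. Stack: []
LOAD_CONST → push 29. Stack: [29]
STORE_FAST v → v=29. Stack: []
LOAD_FAST w → push 5. Stack: [5]
RETURN_VALUE → return 5.

5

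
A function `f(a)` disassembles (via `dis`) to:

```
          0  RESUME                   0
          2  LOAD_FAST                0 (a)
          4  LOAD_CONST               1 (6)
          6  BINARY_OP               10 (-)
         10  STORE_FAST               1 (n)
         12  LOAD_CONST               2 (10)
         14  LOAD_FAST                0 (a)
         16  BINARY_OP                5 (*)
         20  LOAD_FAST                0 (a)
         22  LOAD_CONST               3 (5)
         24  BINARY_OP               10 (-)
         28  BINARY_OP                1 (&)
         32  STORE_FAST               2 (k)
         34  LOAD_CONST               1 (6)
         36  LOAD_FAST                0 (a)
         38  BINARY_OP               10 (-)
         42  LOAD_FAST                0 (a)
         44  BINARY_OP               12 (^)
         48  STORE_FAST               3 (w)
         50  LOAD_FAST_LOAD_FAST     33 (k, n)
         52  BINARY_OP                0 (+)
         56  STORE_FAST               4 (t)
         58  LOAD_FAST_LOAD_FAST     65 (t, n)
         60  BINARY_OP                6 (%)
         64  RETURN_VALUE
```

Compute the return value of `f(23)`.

LOAD_FAST a → push 23. Stack: [23]
LOAD_CONST → push 6. Stack: [23, 6]
BINARY_OP - → 23 - 6 = 17. Stack: [17]
STORE_FAST n → n=17. Stack: []
LOAD_CONST → push 10. Stack: [10]
LOAD_FAST a → push 23. Stack: [10, 23]
BINARY_OP * → 10 * 23 = 230. Stack: [230]
LOAD_FAST a → push 23. Stack: [230, 23]
LOAD_CONST → push 5. Stack: [230, 23, 5]
BINARY_OP - → 23 - 5 = 18. Stack: [230, 18]
BINARY_OP & → 230 & 18 = 2. Stack: [2]
STORE_FAST k → k=2. Stack: []
LOAD_CONST → push 6. Stack: [6]
LOAD_FAST a → push 23. Stack: [6, 23]
BINARY_OP - → 6 - 23 = -17. Stack: [-17]
LOAD_FAST a → push 23. Stack: [-17, 23]
BINARY_OP ^ → -17 ^ 23 = -8. Stack: [-8]
STORE_FAST w → w=-8. Stack: []
LOAD_FAST_LOAD_FAST k,n → push 2,17. Stack: [2, 17]
BINARY_OP + → 2 + 17 = 19. Stack: [19]
STORE_FAST t → t=19. Stack: []
LOAD_FAST_LOAD_FAST t,n → push 19,17. Stack: [19, 17]
BINARY_OP % → 19 % 17 = 2. Stack: [2]
RETURN_VALUE → return 2.

2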